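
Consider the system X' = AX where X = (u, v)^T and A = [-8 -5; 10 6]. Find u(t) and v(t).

Coefficient matrix A = [[-8, -5], [10, 6]].
Characteristic polynomial det(A - λI) = λ^2 + 2λ + 2 = 0.
Eigenvalues λ = -1 ± i (complex conjugate pair).
For λ=-1+i: an eigenvector is (1,-1) - i(-2,3) = (1 + 2i, -1 - 3i).
A real fundamental pair from Re and Im of e^((-1+i)t)v: X_1 = e^(-t)(cos(t)·(1,-1) + sin(t)·(-2,3)), X_2 = e^(-t)(sin(t)·(1,-1) - cos(t)·(-2,3)).
General solution: C_1X_1 + C_2X_2.

u(t) = -2C_1e^(-t)sin(t) + C_1e^(-t)cos(t) + C_2e^(-t)sin(t) + 2C_2e^(-t)cos(t), v(t) = 3C_1e^(-t)sin(t) - C_1e^(-t)cos(t) - C_2e^(-t)sin(t) - 3C_2e^(-t)cos(t)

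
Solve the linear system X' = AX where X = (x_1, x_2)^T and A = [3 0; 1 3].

x_1(t) = C_2e^(3t), x_2(t) = C_1e^(3t) + C_2te^(3t) - C_2e^(3t)

Coefficient matrix A = [[3, 0], [1, 3]].
Characteristic polynomial det(A - λI) = λ^2 - 6λ + 9 = 0.
Single eigenvalue λ = 3 with algebraic multiplicity 2.
Eigenvector v = (0,1); generalized eigenvector w with (A-λI)w=v is (1,-1).
General solution: e^(3t)[C_1·v + C_2·(t·v + w)].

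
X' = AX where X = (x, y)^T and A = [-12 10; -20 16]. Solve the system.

x(t) = c_1e^(2t)sin(2t) + 2c_1e^(2t)cos(2t) + 2c_2e^(2t)sin(2t) - c_2e^(2t)cos(2t), y(t) = c_1e^(2t)sin(2t) + 3c_1e^(2t)cos(2t) + 3c_2e^(2t)sin(2t) - c_2e^(2t)cos(2t)

Coefficient matrix A = [[-12, 10], [-20, 16]].
Characteristic polynomial det(A - λI) = λ^2 - 4λ + 8 = 0.
Eigenvalues λ = 2 ± 2i (complex conjugate pair).
For λ=2+2i: an eigenvector is (2,3) - i(1,1) = (2 - i, 3 - i).
A real fundamental pair from Re and Im of e^((2+2i)t)v: X_1 = e^(2t)(cos(2t)·(2,3) + sin(2t)·(1,1)), X_2 = e^(2t)(sin(2t)·(2,3) - cos(2t)·(1,1)).
General solution: c_1X_1 + c_2X_2.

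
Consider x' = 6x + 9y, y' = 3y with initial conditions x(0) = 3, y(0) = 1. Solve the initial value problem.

Coefficient matrix A = [[6, 9], [0, 3]].
Characteristic polynomial det(A - λI) = λ^2 - 9λ + 18 = 0.
Eigenvalues λ = 3, 6.
For λ=3: (A-λI) row 1 is [3, 9], so an eigenvector is (3, -1).
For λ=6: (A-λI) row 1 is [0, 9], so an eigenvector is (1, 0).
General solution: c_1e^(3t)(3,-1) + c_2e^(6t)(1,0).
Applying x(0)=3, y(0)=1 gives c_1=-1, c_2=6.

x(t) = 6e^(6t) - 3e^(3t), y(t) = e^(3t)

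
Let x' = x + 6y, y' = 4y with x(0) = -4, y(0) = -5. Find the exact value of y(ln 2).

A = [[1,6],[0,4]]; eigenvalues λ = 4, 1.
Eigenvectors: (-2,-1) for λ=4, (1,0) for λ=1.
From the initial condition, c_1 = 5, c_2 = 6.
y(ln 2) = (5)(2^4)(-1) + (6)(2^1)(0) = -80.

-80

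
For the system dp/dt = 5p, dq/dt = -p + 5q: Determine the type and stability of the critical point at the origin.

unstable improper node

A = [[5,0],[-1,5]]; det(A-λI) = λ^2 - 10λ + 25.
repeated λ = 5 with a single eigenvector.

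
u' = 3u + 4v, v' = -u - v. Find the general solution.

u(t) = -2K_1e^(t) - 2K_2te^(t) + 3K_2e^(t), v(t) = K_1e^(t) + K_2te^(t) - 2K_2e^(t)

Coefficient matrix A = [[3, 4], [-1, -1]].
Characteristic polynomial det(A - λI) = λ^2 - 2λ + 1 = 0.
Single eigenvalue λ = 1 with algebraic multiplicity 2.
Eigenvector v = (-2,1); generalized eigenvector w with (A-λI)w=v is (3,-2).
General solution: e^(t)[K_1·v + K_2·(t·v + w)].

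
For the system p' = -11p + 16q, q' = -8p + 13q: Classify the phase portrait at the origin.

saddle

A = [[-11,16],[-8,13]]; det(A-λI) = λ^2 - 2λ - 15.
λ = 5, -3: opposite signs.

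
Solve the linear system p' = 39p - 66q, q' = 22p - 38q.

p(t) = -3C_1e^(-5t) + 2C_2e^(6t), q(t) = -2C_1e^(-5t) + C_2e^(6t)

Coefficient matrix A = [[39, -66], [22, -38]].
Characteristic polynomial det(A - λI) = λ^2 - λ - 30 = 0.
Eigenvalues λ = -5, 6.
For λ=-5: (A-λI) row 1 is [44, -66], so an eigenvector is (-3, -2).
For λ=6: (A-λI) row 1 is [33, -66], so an eigenvector is (2, 1).
General solution: C_1e^(-5t)(-3,-2) + C_2e^(6t)(2,1).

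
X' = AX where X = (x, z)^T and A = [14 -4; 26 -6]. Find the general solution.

x(t) = C_1e^(4t)sin(2t) + C_1e^(4t)cos(2t) + C_2e^(4t)sin(2t) - C_2e^(4t)cos(2t), z(t) = 3C_1e^(4t)sin(2t) + 2C_1e^(4t)cos(2t) + 2C_2e^(4t)sin(2t) - 3C_2e^(4t)cos(2t)

Coefficient matrix A = [[14, -4], [26, -6]].
Characteristic polynomial det(A - λI) = λ^2 - 8λ + 20 = 0.
Eigenvalues λ = 4 ± 2i (complex conjugate pair).
For λ=4+2i: an eigenvector is (1,2) - i(1,3) = (1 - i, 2 - 3i).
A real fundamental pair from Re and Im of e^((4+2i)t)v: X_1 = e^(4t)(cos(2t)·(1,2) + sin(2t)·(1,3)), X_2 = e^(4t)(sin(2t)·(1,2) - cos(2t)·(1,3)).
General solution: C_1X_1 + C_2X_2.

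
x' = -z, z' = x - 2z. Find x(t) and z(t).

Coefficient matrix A = [[0, -1], [1, -2]].
Characteristic polynomial det(A - λI) = λ^2 + 2λ + 1 = 0.
Single eigenvalue λ = -1 with algebraic multiplicity 2.
Eigenvector v = (-1,-1); generalized eigenvector w with (A-λI)w=v is (2,3).
General solution: e^(-t)[C_1·v + C_2·(t·v + w)].

x(t) = -C_1e^(-t) - C_2te^(-t) + 2C_2e^(-t), z(t) = -C_1e^(-t) - C_2te^(-t) + 3C_2e^(-t)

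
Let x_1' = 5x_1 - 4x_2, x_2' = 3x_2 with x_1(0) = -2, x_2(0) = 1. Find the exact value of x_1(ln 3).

-918

A = [[5,-4],[0,3]]; eigenvalues λ = 5, 3.
Eigenvectors: (1,0) for λ=5, (2,1) for λ=3.
From the initial condition, c_1 = -4, c_2 = 1.
x_1(ln 3) = (-4)(3^5)(1) + (1)(3^3)(2) = -918.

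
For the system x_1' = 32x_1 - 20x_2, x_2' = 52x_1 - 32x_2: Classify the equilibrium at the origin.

A = [[32,-20],[52,-32]]; det(A-λI) = λ^2 + 16.
λ = 0 ± 4i: zero real part.

center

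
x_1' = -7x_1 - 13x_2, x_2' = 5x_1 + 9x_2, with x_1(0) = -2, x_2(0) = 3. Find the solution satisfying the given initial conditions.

Coefficient matrix A = [[-7, -13], [5, 9]].
Characteristic polynomial det(A - λI) = λ^2 - 2λ + 2 = 0.
Eigenvalues λ = 1 ± i (complex conjugate pair).
For λ=1+i: an eigenvector is (2,-1) - i(-3,2) = (2 + 3i, -1 - 2i).
A real fundamental pair from Re and Im of e^((1+i)t)v: X_1 = e^(t)(cos(t)·(2,-1) + sin(t)·(-3,2)), X_2 = e^(t)(sin(t)·(2,-1) - cos(t)·(-3,2)).
General solution: C_1X_1 + C_2X_2.
Applying x_1(0)=-2, x_2(0)=3 gives C_1=5, C_2=-4.

x_1(t) = -23e^(t)sin(t) - 2e^(t)cos(t), x_2(t) = 14e^(t)sin(t) + 3e^(t)cos(t)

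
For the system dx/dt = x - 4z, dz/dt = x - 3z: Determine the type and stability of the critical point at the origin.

A = [[1,-4],[1,-3]]; det(A-λI) = λ^2 + 2λ + 1.
repeated λ = -1 with a single eigenvector.

stable improper node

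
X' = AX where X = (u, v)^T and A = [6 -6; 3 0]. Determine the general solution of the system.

u(t) = -c_1e^(3t)sin(3t) + c_1e^(3t)cos(3t) + c_2e^(3t)sin(3t) + c_2e^(3t)cos(3t), v(t) = c_1e^(3t)cos(3t) + c_2e^(3t)sin(3t)

Coefficient matrix A = [[6, -6], [3, 0]].
Characteristic polynomial det(A - λI) = λ^2 - 6λ + 18 = 0.
Eigenvalues λ = 3 ± 3i (complex conjugate pair).
For λ=3+3i: an eigenvector is (1,1) - i(-1,0) = (1 + i, 1).
A real fundamental pair from Re and Im of e^((3+3i)t)v: X_1 = e^(3t)(cos(3t)·(1,1) + sin(3t)·(-1,0)), X_2 = e^(3t)(sin(3t)·(1,1) - cos(3t)·(-1,0)).
General solution: c_1X_1 + c_2X_2.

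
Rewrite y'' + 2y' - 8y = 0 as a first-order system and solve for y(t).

y(t) = C_1e^(2t) + C_2e^(-4t)

Let x_1 = y, x_2 = y'. Then x_1' = x_2 and x_2' = 8x_1 - 2x_2.
A = [[0,1],[8,-2]]; det(A-λI) = λ^2 + 2λ - 8.
Eigenvalues λ = 2, -4 with eigenvectors (1,2), (1,-4).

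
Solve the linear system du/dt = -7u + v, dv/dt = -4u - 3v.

Coefficient matrix A = [[-7, 1], [-4, -3]].
Characteristic polynomial det(A - λI) = λ^2 + 10λ + 25 = 0.
Single eigenvalue λ = -5 with algebraic multiplicity 2.
Eigenvector v = (-1,-2); generalized eigenvector w with (A-λI)w=v is (-1,-3).
General solution: e^(-5t)[K_1·v + K_2·(t·v + w)].

u(t) = -K_1e^(-5t) - K_2te^(-5t) - K_2e^(-5t), v(t) = -2K_1e^(-5t) - 2K_2te^(-5t) - 3K_2e^(-5t)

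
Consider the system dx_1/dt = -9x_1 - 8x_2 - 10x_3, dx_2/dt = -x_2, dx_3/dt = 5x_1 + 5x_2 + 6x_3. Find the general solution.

Coefficient matrix A = [[-9, -8, -10], [0, -1, 0], [5, 5, 6]].
det(A - λI) = 0 gives eigenvalues λ = 1, -1, -4.
For λ=1: eigenvector (1,0,-1).
For λ=-1: eigenvector (-1,1,0).
For λ=-4: eigenvector (2,0,-1).
General solution: c_1e^(t)(1,0,-1) + c_2e^(-t)(-1,1,0) + c_3e^(-4t)(2,0,-1).

x_1(t) = c_1e^(t) - c_2e^(-t) + 2c_3e^(-4t), x_2(t) = c_2e^(-t), x_3(t) = -c_1e^(t) - c_3e^(-4t)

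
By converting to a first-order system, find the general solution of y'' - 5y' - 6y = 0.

y(t) = C_1e^(-t) + C_2e^(6t)

Let x_1 = y, x_2 = y'. Then x_1' = x_2 and x_2' = 6x_1 + 5x_2.
A = [[0,1],[6,5]]; det(A-λI) = λ^2 - 5λ - 6.
Eigenvalues λ = -1, 6 with eigenvectors (1,-1), (1,6).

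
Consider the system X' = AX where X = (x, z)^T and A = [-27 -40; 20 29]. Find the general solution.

Coefficient matrix A = [[-27, -40], [20, 29]].
Characteristic polynomial det(A - λI) = λ^2 - 2λ + 17 = 0.
Eigenvalues λ = 1 ± 4i (complex conjugate pair).
For λ=1+4i: an eigenvector is (3,-2) - i(-1,1) = (3 + i, -2 - i).
A real fundamental pair from Re and Im of e^((1+4i)t)v: X_1 = e^(t)(cos(4t)·(3,-2) + sin(4t)·(-1,1)), X_2 = e^(t)(sin(4t)·(3,-2) - cos(4t)·(-1,1)).
General solution: K_1X_1 + K_2X_2.

x(t) = -K_1e^(t)sin(4t) + 3K_1e^(t)cos(4t) + 3K_2e^(t)sin(4t) + K_2e^(t)cos(4t), z(t) = K_1e^(t)sin(4t) - 2K_1e^(t)cos(4t) - 2K_2e^(t)sin(4t) - K_2e^(t)cos(4t)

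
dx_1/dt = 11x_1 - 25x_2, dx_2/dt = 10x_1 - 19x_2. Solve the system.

Coefficient matrix A = [[11, -25], [10, -19]].
Characteristic polynomial det(A - λI) = λ^2 + 8λ + 41 = 0.
Eigenvalues λ = -4 ± 5i (complex conjugate pair).
For λ=-4+5i: an eigenvector is (-2,-1) - i(-1,-1) = (-2 + i, -1 + i).
A real fundamental pair from Re and Im of e^((-4+5i)t)v: X_1 = e^(-4t)(cos(5t)·(-2,-1) + sin(5t)·(-1,-1)), X_2 = e^(-4t)(sin(5t)·(-2,-1) - cos(5t)·(-1,-1)).
General solution: K_1X_1 + K_2X_2.

x_1(t) = -K_1e^(-4t)sin(5t) - 2K_1e^(-4t)cos(5t) - 2K_2e^(-4t)sin(5t) + K_2e^(-4t)cos(5t), x_2(t) = -K_1e^(-4t)sin(5t) - K_1e^(-4t)cos(5t) - K_2e^(-4t)sin(5t) + K_2e^(-4t)cos(5t)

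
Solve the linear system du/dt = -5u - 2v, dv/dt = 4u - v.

Coefficient matrix A = [[-5, -2], [4, -1]].
Characteristic polynomial det(A - λI) = λ^2 + 6λ + 13 = 0.
Eigenvalues λ = -3 ± 2i (complex conjugate pair).
For λ=-3+2i: an eigenvector is (0,-1) - i(1,-1) = (0 - i, -1 + i).
A real fundamental pair from Re and Im of e^((-3+2i)t)v: X_1 = e^(-3t)(cos(2t)·(0,-1) + sin(2t)·(1,-1)), X_2 = e^(-3t)(sin(2t)·(0,-1) - cos(2t)·(1,-1)).
General solution: K_1X_1 + K_2X_2.

u(t) = K_1e^(-3t)sin(2t) - K_2e^(-3t)cos(2t), v(t) = -K_1e^(-3t)sin(2t) - K_1e^(-3t)cos(2t) - K_2e^(-3t)sin(2t) + K_2e^(-3t)cos(2t)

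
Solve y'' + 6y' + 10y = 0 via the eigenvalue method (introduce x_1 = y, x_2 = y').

y(t) = C_1e^(-3t)cos(t) + C_2e^(-3t)sin(t)

Let x_1 = y, x_2 = y'. Then x_1' = x_2 and x_2' = -10x_1 - 6x_2.
A = [[0,1],[-10,-6]]; det(A-λI) = λ^2 + 6λ + 10.
Eigenvalues λ = -3 ± i.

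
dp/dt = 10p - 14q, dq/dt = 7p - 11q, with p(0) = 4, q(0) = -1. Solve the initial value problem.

Coefficient matrix A = [[10, -14], [7, -11]].
Characteristic polynomial det(A - λI) = λ^2 + λ - 12 = 0.
Eigenvalues λ = 3, -4.
For λ=3: (A-λI) row 1 is [7, -14], so an eigenvector is (-2, -1).
For λ=-4: (A-λI) row 1 is [14, -14], so an eigenvector is (-1, -1).
General solution: C_1e^(3t)(-2,-1) + C_2e^(-4t)(-1,-1).
Applying p(0)=4, q(0)=-1 gives C_1=-5, C_2=6.

p(t) = 10e^(3t) - 6e^(-4t), q(t) = 5e^(3t) - 6e^(-4t)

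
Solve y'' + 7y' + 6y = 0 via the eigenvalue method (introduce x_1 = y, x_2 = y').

Let x_1 = y, x_2 = y'. Then x_1' = x_2 and x_2' = -6x_1 - 7x_2.
A = [[0,1],[-6,-7]]; det(A-λI) = λ^2 + 7λ + 6.
Eigenvalues λ = -1, -6 with eigenvectors (1,-1), (1,-6).

y(t) = C_1e^(-t) + C_2e^(-6t)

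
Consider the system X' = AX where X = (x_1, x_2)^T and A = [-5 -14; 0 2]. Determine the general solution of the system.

Coefficient matrix A = [[-5, -14], [0, 2]].
Characteristic polynomial det(A - λI) = λ^2 + 3λ - 10 = 0.
Eigenvalues λ = 2, -5.
For λ=2: (A-λI) row 1 is [-7, -14], so an eigenvector is (-2, 1).
For λ=-5: (A-λI) row 1 is [0, -14], so an eigenvector is (1, 0).
General solution: K_1e^(2t)(-2,1) + K_2e^(-5t)(1,0).

x_1(t) = -2K_1e^(2t) + K_2e^(-5t), x_2(t) = K_1e^(2t)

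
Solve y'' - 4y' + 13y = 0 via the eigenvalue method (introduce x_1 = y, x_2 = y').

Let x_1 = y, x_2 = y'. Then x_1' = x_2 and x_2' = -13x_1 + 4x_2.
A = [[0,1],[-13,4]]; det(A-λI) = λ^2 - 4λ + 13.
Eigenvalues λ = 2 ± 3i.

y(t) = c_1e^(2t)cos(3t) + c_2e^(2t)sin(3t)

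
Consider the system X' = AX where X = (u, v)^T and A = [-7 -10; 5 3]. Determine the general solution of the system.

Coefficient matrix A = [[-7, -10], [5, 3]].
Characteristic polynomial det(A - λI) = λ^2 + 4λ + 29 = 0.
Eigenvalues λ = -2 ± 5i (complex conjugate pair).
For λ=-2+5i: an eigenvector is (-1,0) - i(1,-1) = (-1 - i, 0 + i).
A real fundamental pair from Re and Im of e^((-2+5i)t)v: X_1 = e^(-2t)(cos(5t)·(-1,0) + sin(5t)·(1,-1)), X_2 = e^(-2t)(sin(5t)·(-1,0) - cos(5t)·(1,-1)).
General solution: K_1X_1 + K_2X_2.

u(t) = K_1e^(-2t)sin(5t) - K_1e^(-2t)cos(5t) - K_2e^(-2t)sin(5t) - K_2e^(-2t)cos(5t), v(t) = -K_1e^(-2t)sin(5t) + K_2e^(-2t)cos(5t)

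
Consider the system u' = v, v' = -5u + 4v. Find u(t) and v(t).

Coefficient matrix A = [[0, 1], [-5, 4]].
Characteristic polynomial det(A - λI) = λ^2 - 4λ + 5 = 0.
Eigenvalues λ = 2 ± i (complex conjugate pair).
For λ=2+i: an eigenvector is (0,1) - i(1,2) = (0 - i, 1 - 2i).
A real fundamental pair from Re and Im of e^((2+i)t)v: X_1 = e^(2t)(cos(t)·(0,1) + sin(t)·(1,2)), X_2 = e^(2t)(sin(t)·(0,1) - cos(t)·(1,2)).
General solution: K_1X_1 + K_2X_2.

u(t) = K_1e^(2t)sin(t) - K_2e^(2t)cos(t), v(t) = 2K_1e^(2t)sin(t) + K_1e^(2t)cos(t) + K_2e^(2t)sin(t) - 2K_2e^(2t)cos(t)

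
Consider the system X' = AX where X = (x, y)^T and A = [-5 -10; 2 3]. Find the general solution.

Coefficient matrix A = [[-5, -10], [2, 3]].
Characteristic polynomial det(A - λI) = λ^2 + 2λ + 5 = 0.
Eigenvalues λ = -1 ± 2i (complex conjugate pair).
For λ=-1+2i: an eigenvector is (2,-1) - i(1,0) = (2 - i, -1).
A real fundamental pair from Re and Im of e^((-1+2i)t)v: X_1 = e^(-t)(cos(2t)·(2,-1) + sin(2t)·(1,0)), X_2 = e^(-t)(sin(2t)·(2,-1) - cos(2t)·(1,0)).
General solution: K_1X_1 + K_2X_2.

x(t) = K_1e^(-t)sin(2t) + 2K_1e^(-t)cos(2t) + 2K_2e^(-t)sin(2t) - K_2e^(-t)cos(2t), y(t) = -K_1e^(-t)cos(2t) - K_2e^(-t)sin(2t)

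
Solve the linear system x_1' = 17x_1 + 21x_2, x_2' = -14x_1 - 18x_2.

x_1(t) = 3C_1e^(3t) + C_2e^(-4t), x_2(t) = -2C_1e^(3t) - C_2e^(-4t)

Coefficient matrix A = [[17, 21], [-14, -18]].
Characteristic polynomial det(A - λI) = λ^2 + λ - 12 = 0.
Eigenvalues λ = 3, -4.
For λ=3: (A-λI) row 1 is [14, 21], so an eigenvector is (3, -2).
For λ=-4: (A-λI) row 1 is [21, 21], so an eigenvector is (1, -1).
General solution: C_1e^(3t)(3,-2) + C_2e^(-4t)(1,-1).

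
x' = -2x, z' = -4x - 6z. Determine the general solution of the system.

x(t) = -C_1e^(-2t), z(t) = C_1e^(-2t) - C_2e^(-6t)

Coefficient matrix A = [[-2, 0], [-4, -6]].
Characteristic polynomial det(A - λI) = λ^2 + 8λ + 12 = 0.
Eigenvalues λ = -2, -6.
For λ=-2: (A-λI) row 2 is [-4, -4], so an eigenvector is (-1, 1).
For λ=-6: (A-λI) row 1 is [4, 0], so an eigenvector is (0, -1).
General solution: C_1e^(-2t)(-1,1) + C_2e^(-6t)(0,-1).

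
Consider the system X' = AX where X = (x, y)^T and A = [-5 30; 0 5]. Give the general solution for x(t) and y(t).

Coefficient matrix A = [[-5, 30], [0, 5]].
Characteristic polynomial det(A - λI) = λ^2 - 25 = 0.
Eigenvalues λ = -5, 5.
For λ=-5: (A-λI) row 1 is [0, 30], so an eigenvector is (1, 0).
For λ=5: (A-λI) row 1 is [-10, 30], so an eigenvector is (-3, -1).
General solution: C_1e^(-5t)(1,0) + C_2e^(5t)(-3,-1).

x(t) = C_1e^(-5t) - 3C_2e^(5t), y(t) = -C_2e^(5t)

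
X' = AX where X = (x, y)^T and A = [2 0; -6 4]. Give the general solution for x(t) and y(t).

x(t) = -K_1e^(2t), y(t) = -3K_1e^(2t) - K_2e^(4t)

Coefficient matrix A = [[2, 0], [-6, 4]].
Characteristic polynomial det(A - λI) = λ^2 - 6λ + 8 = 0.
Eigenvalues λ = 2, 4.
For λ=2: (A-λI) row 2 is [-6, 2], so an eigenvector is (-1, -3).
For λ=4: (A-λI) row 1 is [-2, 0], so an eigenvector is (0, -1).
General solution: K_1e^(2t)(-1,-3) + K_2e^(4t)(0,-1).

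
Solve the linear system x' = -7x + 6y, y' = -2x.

Coefficient matrix A = [[-7, 6], [-2, 0]].
Characteristic polynomial det(A - λI) = λ^2 + 7λ + 12 = 0.
Eigenvalues λ = -4, -3.
For λ=-4: (A-λI) row 1 is [-3, 6], so an eigenvector is (2, 1).
For λ=-3: (A-λI) row 1 is [-4, 6], so an eigenvector is (3, 2).
General solution: C_1e^(-4t)(2,1) + C_2e^(-3t)(3,2).

x(t) = 2C_1e^(-4t) + 3C_2e^(-3t), y(t) = C_1e^(-4t) + 2C_2e^(-3t)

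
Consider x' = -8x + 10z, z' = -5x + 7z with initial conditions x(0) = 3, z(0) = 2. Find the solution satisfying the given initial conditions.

Coefficient matrix A = [[-8, 10], [-5, 7]].
Characteristic polynomial det(A - λI) = λ^2 + λ - 6 = 0.
Eigenvalues λ = -3, 2.
For λ=-3: (A-λI) row 1 is [-5, 10], so an eigenvector is (2, 1).
For λ=2: (A-λI) row 1 is [-10, 10], so an eigenvector is (-1, -1).
General solution: c_1e^(-3t)(2,1) + c_2e^(2t)(-1,-1).
Applying x(0)=3, z(0)=2 gives c_1=1, c_2=-1.

x(t) = e^(2t) + 2e^(-3t), z(t) = e^(2t) + e^(-3t)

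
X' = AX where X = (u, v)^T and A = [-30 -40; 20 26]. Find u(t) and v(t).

Coefficient matrix A = [[-30, -40], [20, 26]].
Characteristic polynomial det(A - λI) = λ^2 + 4λ + 20 = 0.
Eigenvalues λ = -2 ± 4i (complex conjugate pair).
For λ=-2+4i: an eigenvector is (-1,1) - i(-3,2) = (-1 + 3i, 1 - 2i).
A real fundamental pair from Re and Im of e^((-2+4i)t)v: X_1 = e^(-2t)(cos(4t)·(-1,1) + sin(4t)·(-3,2)), X_2 = e^(-2t)(sin(4t)·(-1,1) - cos(4t)·(-3,2)).
General solution: C_1X_1 + C_2X_2.

u(t) = -3C_1e^(-2t)sin(4t) - C_1e^(-2t)cos(4t) - C_2e^(-2t)sin(4t) + 3C_2e^(-2t)cos(4t), v(t) = 2C_1e^(-2t)sin(4t) + C_1e^(-2t)cos(4t) + C_2e^(-2t)sin(4t) - 2C_2e^(-2t)cos(4t)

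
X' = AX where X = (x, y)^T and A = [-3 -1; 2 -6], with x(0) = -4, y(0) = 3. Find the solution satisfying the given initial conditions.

Coefficient matrix A = [[-3, -1], [2, -6]].
Characteristic polynomial det(A - λI) = λ^2 + 9λ + 20 = 0.
Eigenvalues λ = -5, -4.
For λ=-5: (A-λI) row 1 is [2, -1], so an eigenvector is (-1, -2).
For λ=-4: (A-λI) row 1 is [1, -1], so an eigenvector is (1, 1).
General solution: K_1e^(-5t)(-1,-2) + K_2e^(-4t)(1,1).
Applying x(0)=-4, y(0)=3 gives K_1=-7, K_2=-11.

x(t) = -11e^(-4t) + 7e^(-5t), y(t) = -11e^(-4t) + 14e^(-5t)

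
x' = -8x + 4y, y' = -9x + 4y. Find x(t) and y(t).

Coefficient matrix A = [[-8, 4], [-9, 4]].
Characteristic polynomial det(A - λI) = λ^2 + 4λ + 4 = 0.
Single eigenvalue λ = -2 with algebraic multiplicity 2.
Eigenvector v = (-2,-3); generalized eigenvector w with (A-λI)w=v is (1,1).
General solution: e^(-2t)[K_1·v + K_2·(t·v + w)].

x(t) = -2K_1e^(-2t) - 2K_2te^(-2t) + K_2e^(-2t), y(t) = -3K_1e^(-2t) - 3K_2te^(-2t) + K_2e^(-2t)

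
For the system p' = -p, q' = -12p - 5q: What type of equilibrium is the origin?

A = [[-1,0],[-12,-5]]; det(A-λI) = λ^2 + 6λ + 5.
λ = -5, -1: both negative.

stable node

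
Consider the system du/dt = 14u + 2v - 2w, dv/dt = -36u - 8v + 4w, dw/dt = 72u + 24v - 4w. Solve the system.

Coefficient matrix A = [[14, 2, -2], [-36, -8, 4], [72, 24, -4]].
det(A - λI) = 0 gives eigenvalues λ = -4, 2, 4.
For λ=-4: eigenvector (-1,3,-6).
For λ=2: eigenvector (1,-2,4).
For λ=4: eigenvector (-1,2,-3).
General solution: c_1e^(-4t)(-1,3,-6) + c_2e^(2t)(1,-2,4) + c_3e^(4t)(-1,2,-3).

u(t) = -c_1e^(-4t) + c_2e^(2t) - c_3e^(4t), v(t) = 3c_1e^(-4t) - 2c_2e^(2t) + 2c_3e^(4t), w(t) = -6c_1e^(-4t) + 4c_2e^(2t) - 3c_3e^(4t)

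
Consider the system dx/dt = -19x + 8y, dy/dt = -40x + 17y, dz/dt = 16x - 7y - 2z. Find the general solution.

Coefficient matrix A = [[-19, 8, 0], [-40, 17, 0], [16, -7, -2]].
det(A - λI) = 0 gives eigenvalues λ = -2, 1, -3.
For λ=-2: eigenvector (0,0,1).
For λ=1: eigenvector (2,5,-1).
For λ=-3: eigenvector (1,2,-2).
General solution: K_1e^(-2t)(0,0,1) + K_2e^(t)(2,5,-1) + K_3e^(-3t)(1,2,-2).

x(t) = 2K_2e^(t) + K_3e^(-3t), y(t) = 5K_2e^(t) + 2K_3e^(-3t), z(t) = K_1e^(-2t) - K_2e^(t) - 2K_3e^(-3t)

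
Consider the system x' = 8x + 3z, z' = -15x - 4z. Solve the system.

Coefficient matrix A = [[8, 3], [-15, -4]].
Characteristic polynomial det(A - λI) = λ^2 - 4λ + 13 = 0.
Eigenvalues λ = 2 ± 3i (complex conjugate pair).
For λ=2+3i: an eigenvector is (1,-2) - i(0,-1) = (1, -2 + i).
A real fundamental pair from Re and Im of e^((2+3i)t)v: X_1 = e^(2t)(cos(3t)·(1,-2) + sin(3t)·(0,-1)), X_2 = e^(2t)(sin(3t)·(1,-2) - cos(3t)·(0,-1)).
General solution: C_1X_1 + C_2X_2.

x(t) = C_1e^(2t)cos(3t) + C_2e^(2t)sin(3t), z(t) = -C_1e^(2t)sin(3t) - 2C_1e^(2t)cos(3t) - 2C_2e^(2t)sin(3t) + C_2e^(2t)cos(3t)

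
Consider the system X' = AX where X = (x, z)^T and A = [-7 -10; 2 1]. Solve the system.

Coefficient matrix A = [[-7, -10], [2, 1]].
Characteristic polynomial det(A - λI) = λ^2 + 6λ + 13 = 0.
Eigenvalues λ = -3 ± 2i (complex conjugate pair).
For λ=-3+2i: an eigenvector is (1,0) - i(-2,1) = (1 + 2i, 0 - i).
A real fundamental pair from Re and Im of e^((-3+2i)t)v: X_1 = e^(-3t)(cos(2t)·(1,0) + sin(2t)·(-2,1)), X_2 = e^(-3t)(sin(2t)·(1,0) - cos(2t)·(-2,1)).
General solution: K_1X_1 + K_2X_2.

x(t) = -2K_1e^(-3t)sin(2t) + K_1e^(-3t)cos(2t) + K_2e^(-3t)sin(2t) + 2K_2e^(-3t)cos(2t), z(t) = K_1e^(-3t)sin(2t) - K_2e^(-3t)cos(2t)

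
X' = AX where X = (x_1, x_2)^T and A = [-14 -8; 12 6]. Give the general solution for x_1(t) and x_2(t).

x_1(t) = -2c_1e^(-2t) + c_2e^(-6t), x_2(t) = 3c_1e^(-2t) - c_2e^(-6t)

Coefficient matrix A = [[-14, -8], [12, 6]].
Characteristic polynomial det(A - λI) = λ^2 + 8λ + 12 = 0.
Eigenvalues λ = -2, -6.
For λ=-2: (A-λI) row 1 is [-12, -8], so an eigenvector is (-2, 3).
For λ=-6: (A-λI) row 1 is [-8, -8], so an eigenvector is (1, -1).
General solution: c_1e^(-2t)(-2,3) + c_2e^(-6t)(1,-1).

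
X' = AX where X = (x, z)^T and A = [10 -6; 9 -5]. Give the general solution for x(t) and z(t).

x(t) = 2K_1e^(t) - K_2e^(4t), z(t) = 3K_1e^(t) - K_2e^(4t)

Coefficient matrix A = [[10, -6], [9, -5]].
Characteristic polynomial det(A - λI) = λ^2 - 5λ + 4 = 0.
Eigenvalues λ = 1, 4.
For λ=1: (A-λI) row 1 is [9, -6], so an eigenvector is (2, 3).
For λ=4: (A-λI) row 1 is [6, -6], so an eigenvector is (-1, -1).
General solution: K_1e^(t)(2,3) + K_2e^(4t)(-1,-1).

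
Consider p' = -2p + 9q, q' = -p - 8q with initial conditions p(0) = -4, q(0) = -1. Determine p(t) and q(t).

Coefficient matrix A = [[-2, 9], [-1, -8]].
Characteristic polynomial det(A - λI) = λ^2 + 10λ + 25 = 0.
Single eigenvalue λ = -5 with algebraic multiplicity 2.
Eigenvector v = (-3,1); generalized eigenvector w with (A-λI)w=v is (-1,0).
General solution: e^(-5t)[K_1·v + K_2·(t·v + w)].
Applying p(0)=-4, q(0)=-1 gives K_1=-1, K_2=7.

p(t) = -21te^(-5t) - 4e^(-5t), q(t) = 7te^(-5t) - e^(-5t)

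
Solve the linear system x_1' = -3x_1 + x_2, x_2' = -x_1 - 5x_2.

x_1(t) = -c_1e^(-4t) - c_2te^(-4t) + c_2e^(-4t), x_2(t) = c_1e^(-4t) + c_2te^(-4t) - 2c_2e^(-4t)

Coefficient matrix A = [[-3, 1], [-1, -5]].
Characteristic polynomial det(A - λI) = λ^2 + 8λ + 16 = 0.
Single eigenvalue λ = -4 with algebraic multiplicity 2.
Eigenvector v = (-1,1); generalized eigenvector w with (A-λI)w=v is (1,-2).
General solution: e^(-4t)[c_1·v + c_2·(t·v + w)].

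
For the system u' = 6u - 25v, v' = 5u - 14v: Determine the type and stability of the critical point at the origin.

stable spiral

A = [[6,-25],[5,-14]]; det(A-λI) = λ^2 + 8λ + 41.
λ = -4 ± 5i: negative real part.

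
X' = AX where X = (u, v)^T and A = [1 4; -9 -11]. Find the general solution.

Coefficient matrix A = [[1, 4], [-9, -11]].
Characteristic polynomial det(A - λI) = λ^2 + 10λ + 25 = 0.
Single eigenvalue λ = -5 with algebraic multiplicity 2.
Eigenvector v = (-2,3); generalized eigenvector w with (A-λI)w=v is (-1,1).
General solution: e^(-5t)[C_1·v + C_2·(t·v + w)].

u(t) = -2C_1e^(-5t) - 2C_2te^(-5t) - C_2e^(-5t), v(t) = 3C_1e^(-5t) + 3C_2te^(-5t) + C_2e^(-5t)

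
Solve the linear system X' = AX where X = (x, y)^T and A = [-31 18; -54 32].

x(t) = -2C_1e^(-4t) - C_2e^(5t), y(t) = -3C_1e^(-4t) - 2C_2e^(5t)

Coefficient matrix A = [[-31, 18], [-54, 32]].
Characteristic polynomial det(A - λI) = λ^2 - λ - 20 = 0.
Eigenvalues λ = -4, 5.
For λ=-4: (A-λI) row 1 is [-27, 18], so an eigenvector is (-2, -3).
For λ=5: (A-λI) row 1 is [-36, 18], so an eigenvector is (-1, -2).
General solution: C_1e^(-4t)(-2,-3) + C_2e^(5t)(-1,-2).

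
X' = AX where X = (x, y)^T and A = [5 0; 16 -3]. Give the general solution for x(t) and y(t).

Coefficient matrix A = [[5, 0], [16, -3]].
Characteristic polynomial det(A - λI) = λ^2 - 2λ - 15 = 0.
Eigenvalues λ = -3, 5.
For λ=-3: (A-λI) row 1 is [8, 0], so an eigenvector is (0, 1).
For λ=5: (A-λI) row 2 is [16, -8], so an eigenvector is (-1, -2).
General solution: c_1e^(-3t)(0,1) + c_2e^(5t)(-1,-2).

x(t) = -c_2e^(5t), y(t) = c_1e^(-3t) - 2c_2e^(5t)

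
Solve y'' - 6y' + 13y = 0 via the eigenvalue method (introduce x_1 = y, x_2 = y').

Let x_1 = y, x_2 = y'. Then x_1' = x_2 and x_2' = -13x_1 + 6x_2.
A = [[0,1],[-13,6]]; det(A-λI) = λ^2 - 6λ + 13.
Eigenvalues λ = 3 ± 2i.

y(t) = K_1e^(3t)cos(2t) + K_2e^(3t)sin(2t)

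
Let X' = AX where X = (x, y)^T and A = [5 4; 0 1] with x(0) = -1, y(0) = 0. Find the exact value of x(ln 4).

-1024

A = [[5,4],[0,1]]; eigenvalues λ = 1, 5.
Eigenvectors: (1,-1) for λ=1, (1,0) for λ=5.
From the initial condition, c_1 = 0, c_2 = -1.
x(ln 4) = (0)(4^1)(1) + (-1)(4^5)(1) = -1024.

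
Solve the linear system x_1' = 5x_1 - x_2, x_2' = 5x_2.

x_1(t) = c_1e^(5t) + c_2te^(5t) + 3c_2e^(5t), x_2(t) = -c_2e^(5t)

Coefficient matrix A = [[5, -1], [0, 5]].
Characteristic polynomial det(A - λI) = λ^2 - 10λ + 25 = 0.
Single eigenvalue λ = 5 with algebraic multiplicity 2.
Eigenvector v = (1,0); generalized eigenvector w with (A-λI)w=v is (3,-1).
General solution: e^(5t)[c_1·v + c_2·(t·v + w)].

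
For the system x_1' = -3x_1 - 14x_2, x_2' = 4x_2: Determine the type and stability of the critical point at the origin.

saddle

A = [[-3,-14],[0,4]]; det(A-λI) = λ^2 - λ - 12.
λ = 4, -3: opposite signs.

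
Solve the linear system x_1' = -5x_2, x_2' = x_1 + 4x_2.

Coefficient matrix A = [[0, -5], [1, 4]].
Characteristic polynomial det(A - λI) = λ^2 - 4λ + 5 = 0.
Eigenvalues λ = 2 ± i (complex conjugate pair).
For λ=2+i: an eigenvector is (2,-1) - i(1,0) = (2 - i, -1).
A real fundamental pair from Re and Im of e^((2+i)t)v: X_1 = e^(2t)(cos(t)·(2,-1) + sin(t)·(1,0)), X_2 = e^(2t)(sin(t)·(2,-1) - cos(t)·(1,0)).
General solution: c_1X_1 + c_2X_2.

x_1(t) = c_1e^(2t)sin(t) + 2c_1e^(2t)cos(t) + 2c_2e^(2t)sin(t) - c_2e^(2t)cos(t), x_2(t) = -c_1e^(2t)cos(t) - c_2e^(2t)sin(t)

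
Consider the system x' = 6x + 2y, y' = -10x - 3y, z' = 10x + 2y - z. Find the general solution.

Coefficient matrix A = [[6, 2, 0], [-10, -3, 0], [10, 2, -1]].
det(A - λI) = 0 gives eigenvalues λ = 1, 2, -1.
For λ=1: eigenvector (-2,5,-5).
For λ=2: eigenvector (1,-2,2).
For λ=-1: eigenvector (0,0,1).
General solution: C_1e^(t)(-2,5,-5) + C_2e^(2t)(1,-2,2) + C_3e^(-t)(0,0,1).

x(t) = -2C_1e^(t) + C_2e^(2t), y(t) = 5C_1e^(t) - 2C_2e^(2t), z(t) = -5C_1e^(t) + 2C_2e^(2t) + C_3e^(-t)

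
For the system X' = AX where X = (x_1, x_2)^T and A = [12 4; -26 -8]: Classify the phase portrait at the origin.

A = [[12,4],[-26,-8]]; det(A-λI) = λ^2 - 4λ + 8.
λ = 2 ± 2i: positive real part.

unstable spiral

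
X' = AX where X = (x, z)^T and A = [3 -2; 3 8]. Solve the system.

x(t) = 2K_1e^(6t) + K_2e^(5t), z(t) = -3K_1e^(6t) - K_2e^(5t)

Coefficient matrix A = [[3, -2], [3, 8]].
Characteristic polynomial det(A - λI) = λ^2 - 11λ + 30 = 0.
Eigenvalues λ = 6, 5.
For λ=6: (A-λI) row 1 is [-3, -2], so an eigenvector is (2, -3).
For λ=5: (A-λI) row 1 is [-2, -2], so an eigenvector is (1, -1).
General solution: K_1e^(6t)(2,-3) + K_2e^(5t)(1,-1).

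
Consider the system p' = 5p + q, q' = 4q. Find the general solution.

Coefficient matrix A = [[5, 1], [0, 4]].
Characteristic polynomial det(A - λI) = λ^2 - 9λ + 20 = 0.
Eigenvalues λ = 4, 5.
For λ=4: (A-λI) row 1 is [1, 1], so an eigenvector is (1, -1).
For λ=5: (A-λI) row 1 is [0, 1], so an eigenvector is (-1, 0).
General solution: K_1e^(4t)(1,-1) + K_2e^(5t)(-1,0).

p(t) = K_1e^(4t) - K_2e^(5t), q(t) = -K_1e^(4t)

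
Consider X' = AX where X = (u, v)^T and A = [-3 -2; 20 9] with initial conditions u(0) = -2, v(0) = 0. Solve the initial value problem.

u(t) = 6e^(3t)sin(2t) - 2e^(3t)cos(2t), v(t) = -20e^(3t)sin(2t)

Coefficient matrix A = [[-3, -2], [20, 9]].
Characteristic polynomial det(A - λI) = λ^2 - 6λ + 13 = 0.
Eigenvalues λ = 3 ± 2i (complex conjugate pair).
For λ=3+2i: an eigenvector is (0,-1) - i(1,-3) = (0 - i, -1 + 3i).
A real fundamental pair from Re and Im of e^((3+2i)t)v: X_1 = e^(3t)(cos(2t)·(0,-1) + sin(2t)·(1,-3)), X_2 = e^(3t)(sin(2t)·(0,-1) - cos(2t)·(1,-3)).
General solution: C_1X_1 + C_2X_2.
Applying u(0)=-2, v(0)=0 gives C_1=6, C_2=2.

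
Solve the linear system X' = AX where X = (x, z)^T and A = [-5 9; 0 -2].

x(t) = 3C_1e^(-2t) + C_2e^(-5t), z(t) = C_1e^(-2t)

Coefficient matrix A = [[-5, 9], [0, -2]].
Characteristic polynomial det(A - λI) = λ^2 + 7λ + 10 = 0.
Eigenvalues λ = -2, -5.
For λ=-2: (A-λI) row 1 is [-3, 9], so an eigenvector is (3, 1).
For λ=-5: (A-λI) row 1 is [0, 9], so an eigenvector is (1, 0).
General solution: C_1e^(-2t)(3,1) + C_2e^(-5t)(1,0).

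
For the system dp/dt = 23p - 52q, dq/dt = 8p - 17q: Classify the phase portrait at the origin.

A = [[23,-52],[8,-17]]; det(A-λI) = λ^2 - 6λ + 25.
λ = 3 ± 4i: positive real part.

unstable spiral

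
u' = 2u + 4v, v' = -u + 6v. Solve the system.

Coefficient matrix A = [[2, 4], [-1, 6]].
Characteristic polynomial det(A - λI) = λ^2 - 8λ + 16 = 0.
Single eigenvalue λ = 4 with algebraic multiplicity 2.
Eigenvector v = (2,1); generalized eigenvector w with (A-λI)w=v is (1,1).
General solution: e^(4t)[K_1·v + K_2·(t·v + w)].

u(t) = 2K_1e^(4t) + 2K_2te^(4t) + K_2e^(4t), v(t) = K_1e^(4t) + K_2te^(4t) + K_2e^(4t)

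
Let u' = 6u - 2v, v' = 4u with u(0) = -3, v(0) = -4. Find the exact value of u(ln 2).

-36

A = [[6,-2],[4,0]]; eigenvalues λ = 4, 2.
Eigenvectors: (-1,-1) for λ=4, (1,2) for λ=2.
From the initial condition, c_1 = 2, c_2 = -1.
u(ln 2) = (2)(2^4)(-1) + (-1)(2^2)(1) = -36.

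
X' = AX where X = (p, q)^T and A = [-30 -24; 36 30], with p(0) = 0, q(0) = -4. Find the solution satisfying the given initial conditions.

Coefficient matrix A = [[-30, -24], [36, 30]].
Characteristic polynomial det(A - λI) = λ^2 - 36 = 0.
Eigenvalues λ = -6, 6.
For λ=-6: (A-λI) row 1 is [-24, -24], so an eigenvector is (1, -1).
For λ=6: (A-λI) row 1 is [-36, -24], so an eigenvector is (2, -3).
General solution: c_1e^(-6t)(1,-1) + c_2e^(6t)(2,-3).
Applying p(0)=0, q(0)=-4 gives c_1=-8, c_2=4.

p(t) = 8e^(6t) - 8e^(-6t), q(t) = -12e^(6t) + 8e^(-6t)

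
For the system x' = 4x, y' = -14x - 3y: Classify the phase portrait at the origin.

saddle

A = [[4,0],[-14,-3]]; det(A-λI) = λ^2 - λ - 12.
λ = -3, 4: opposite signs.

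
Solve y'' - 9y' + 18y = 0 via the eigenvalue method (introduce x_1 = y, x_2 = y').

Let x_1 = y, x_2 = y'. Then x_1' = x_2 and x_2' = -18x_1 + 9x_2.
A = [[0,1],[-18,9]]; det(A-λI) = λ^2 - 9λ + 18.
Eigenvalues λ = 3, 6 with eigenvectors (1,3), (1,6).

y(t) = K_1e^(3t) + K_2e^(6t)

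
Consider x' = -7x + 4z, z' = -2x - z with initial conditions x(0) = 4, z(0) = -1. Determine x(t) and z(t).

Coefficient matrix A = [[-7, 4], [-2, -1]].
Characteristic polynomial det(A - λI) = λ^2 + 8λ + 15 = 0.
Eigenvalues λ = -5, -3.
For λ=-5: (A-λI) row 1 is [-2, 4], so an eigenvector is (2, 1).
For λ=-3: (A-λI) row 1 is [-4, 4], so an eigenvector is (1, 1).
General solution: K_1e^(-5t)(2,1) + K_2e^(-3t)(1,1).
Applying x(0)=4, z(0)=-1 gives K_1=5, K_2=-6.

x(t) = -6e^(-3t) + 10e^(-5t), z(t) = -6e^(-3t) + 5e^(-5t)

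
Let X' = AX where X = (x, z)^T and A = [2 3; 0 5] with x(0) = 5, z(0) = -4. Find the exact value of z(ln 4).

A = [[2,3],[0,5]]; eigenvalues λ = 5, 2.
Eigenvectors: (-1,-1) for λ=5, (1,0) for λ=2.
From the initial condition, c_1 = 4, c_2 = 9.
z(ln 4) = (4)(4^5)(-1) + (9)(4^2)(0) = -4096.

-4096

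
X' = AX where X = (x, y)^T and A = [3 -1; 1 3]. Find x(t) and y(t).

x(t) = C_1e^(3t)sin(t) - C_2e^(3t)cos(t), y(t) = -C_1e^(3t)cos(t) - C_2e^(3t)sin(t)

Coefficient matrix A = [[3, -1], [1, 3]].
Characteristic polynomial det(A - λI) = λ^2 - 6λ + 10 = 0.
Eigenvalues λ = 3 ± i (complex conjugate pair).
For λ=3+i: an eigenvector is (0,-1) - i(1,0) = (0 - i, -1).
A real fundamental pair from Re and Im of e^((3+i)t)v: X_1 = e^(3t)(cos(t)·(0,-1) + sin(t)·(1,0)), X_2 = e^(3t)(sin(t)·(0,-1) - cos(t)·(1,0)).
General solution: C_1X_1 + C_2X_2.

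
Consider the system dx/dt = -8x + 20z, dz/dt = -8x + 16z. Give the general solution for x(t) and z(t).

x(t) = C_1e^(4t)sin(4t) - 2C_1e^(4t)cos(4t) - 2C_2e^(4t)sin(4t) - C_2e^(4t)cos(4t), z(t) = C_1e^(4t)sin(4t) - C_1e^(4t)cos(4t) - C_2e^(4t)sin(4t) - C_2e^(4t)cos(4t)

Coefficient matrix A = [[-8, 20], [-8, 16]].
Characteristic polynomial det(A - λI) = λ^2 - 8λ + 32 = 0.
Eigenvalues λ = 4 ± 4i (complex conjugate pair).
For λ=4+4i: an eigenvector is (-2,-1) - i(1,1) = (-2 - i, -1 - i).
A real fundamental pair from Re and Im of e^((4+4i)t)v: X_1 = e^(4t)(cos(4t)·(-2,-1) + sin(4t)·(1,1)), X_2 = e^(4t)(sin(4t)·(-2,-1) - cos(4t)·(1,1)).
General solution: C_1X_1 + C_2X_2.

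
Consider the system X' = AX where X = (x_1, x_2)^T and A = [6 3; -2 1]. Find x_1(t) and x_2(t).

x_1(t) = 3K_1e^(4t) - K_2e^(3t), x_2(t) = -2K_1e^(4t) + K_2e^(3t)

Coefficient matrix A = [[6, 3], [-2, 1]].
Characteristic polynomial det(A - λI) = λ^2 - 7λ + 12 = 0.
Eigenvalues λ = 4, 3.
For λ=4: (A-λI) row 1 is [2, 3], so an eigenvector is (3, -2).
For λ=3: (A-λI) row 1 is [3, 3], so an eigenvector is (-1, 1).
General solution: K_1e^(4t)(3,-2) + K_2e^(3t)(-1,1).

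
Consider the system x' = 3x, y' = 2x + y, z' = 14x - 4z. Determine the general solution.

Coefficient matrix A = [[3, 0, 0], [2, 1, 0], [14, 0, -4]].
det(A - λI) = 0 gives eigenvalues λ = 3, 1, -4.
For λ=3: eigenvector (1,1,2).
For λ=1: eigenvector (0,1,0).
For λ=-4: eigenvector (0,0,1).
General solution: K_1e^(3t)(1,1,2) + K_2e^(t)(0,1,0) + K_3e^(-4t)(0,0,1).

x(t) = K_1e^(3t), y(t) = K_1e^(3t) + K_2e^(t), z(t) = 2K_1e^(3t) + K_3e^(-4t)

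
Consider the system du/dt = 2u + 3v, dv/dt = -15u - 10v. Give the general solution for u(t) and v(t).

Coefficient matrix A = [[2, 3], [-15, -10]].
Characteristic polynomial det(A - λI) = λ^2 + 8λ + 25 = 0.
Eigenvalues λ = -4 ± 3i (complex conjugate pair).
For λ=-4+3i: an eigenvector is (-1,2) - i(0,1) = (-1, 2 - i).
A real fundamental pair from Re and Im of e^((-4+3i)t)v: X_1 = e^(-4t)(cos(3t)·(-1,2) + sin(3t)·(0,1)), X_2 = e^(-4t)(sin(3t)·(-1,2) - cos(3t)·(0,1)).
General solution: C_1X_1 + C_2X_2.

u(t) = -C_1e^(-4t)cos(3t) - C_2e^(-4t)sin(3t), v(t) = C_1e^(-4t)sin(3t) + 2C_1e^(-4t)cos(3t) + 2C_2e^(-4t)sin(3t) - C_2e^(-4t)cos(3t)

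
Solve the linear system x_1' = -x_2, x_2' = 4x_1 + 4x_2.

Coefficient matrix A = [[0, -1], [4, 4]].
Characteristic polynomial det(A - λI) = λ^2 - 4λ + 4 = 0.
Single eigenvalue λ = 2 with algebraic multiplicity 2.
Eigenvector v = (-1,2); generalized eigenvector w with (A-λI)w=v is (2,-3).
General solution: e^(2t)[c_1·v + c_2·(t·v + w)].

x_1(t) = -c_1e^(2t) - c_2te^(2t) + 2c_2e^(2t), x_2(t) = 2c_1e^(2t) + 2c_2te^(2t) - 3c_2e^(2t)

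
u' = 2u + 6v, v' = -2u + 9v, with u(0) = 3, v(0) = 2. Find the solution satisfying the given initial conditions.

u(t) = 3e^(6t), v(t) = 2e^(6t)

Coefficient matrix A = [[2, 6], [-2, 9]].
Characteristic polynomial det(A - λI) = λ^2 - 11λ + 30 = 0.
Eigenvalues λ = 5, 6.
For λ=5: (A-λI) row 1 is [-3, 6], so an eigenvector is (2, 1).
For λ=6: (A-λI) row 1 is [-4, 6], so an eigenvector is (-3, -2).
General solution: K_1e^(5t)(2,1) + K_2e^(6t)(-3,-2).
Applying u(0)=3, v(0)=2 gives K_1=0, K_2=-1.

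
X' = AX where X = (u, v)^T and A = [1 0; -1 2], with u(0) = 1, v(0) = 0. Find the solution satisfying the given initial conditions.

u(t) = e^(t), v(t) = -e^(2t) + e^(t)

Coefficient matrix A = [[1, 0], [-1, 2]].
Characteristic polynomial det(A - λI) = λ^2 - 3λ + 2 = 0.
Eigenvalues λ = 2, 1.
For λ=2: (A-λI) row 1 is [-1, 0], so an eigenvector is (0, -1).
For λ=1: (A-λI) row 2 is [-1, 1], so an eigenvector is (1, 1).
General solution: C_1e^(2t)(0,-1) + C_2e^(t)(1,1).
Applying u(0)=1, v(0)=0 gives C_1=1, C_2=1.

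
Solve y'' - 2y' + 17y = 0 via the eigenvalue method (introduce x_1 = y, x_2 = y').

y(t) = C_1e^(t)cos(4t) + C_2e^(t)sin(4t)

Let x_1 = y, x_2 = y'. Then x_1' = x_2 and x_2' = -17x_1 + 2x_2.
A = [[0,1],[-17,2]]; det(A-λI) = λ^2 - 2λ + 17.
Eigenvalues λ = 1 ± 4i.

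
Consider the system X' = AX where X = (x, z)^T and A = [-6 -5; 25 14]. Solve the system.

Coefficient matrix A = [[-6, -5], [25, 14]].
Characteristic polynomial det(A - λI) = λ^2 - 8λ + 41 = 0.
Eigenvalues λ = 4 ± 5i (complex conjugate pair).
For λ=4+5i: an eigenvector is (-1,2) - i(0,-1) = (-1, 2 + i).
A real fundamental pair from Re and Im of e^((4+5i)t)v: X_1 = e^(4t)(cos(5t)·(-1,2) + sin(5t)·(0,-1)), X_2 = e^(4t)(sin(5t)·(-1,2) - cos(5t)·(0,-1)).
General solution: c_1X_1 + c_2X_2.

x(t) = -c_1e^(4t)cos(5t) - c_2e^(4t)sin(5t), z(t) = -c_1e^(4t)sin(5t) + 2c_1e^(4t)cos(5t) + 2c_2e^(4t)sin(5t) + c_2e^(4t)cos(5t)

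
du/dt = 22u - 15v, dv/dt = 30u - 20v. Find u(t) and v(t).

Coefficient matrix A = [[22, -15], [30, -20]].
Characteristic polynomial det(A - λI) = λ^2 - 2λ + 10 = 0.
Eigenvalues λ = 1 ± 3i (complex conjugate pair).
For λ=1+3i: an eigenvector is (2,3) - i(-1,-1) = (2 + i, 3 + i).
A real fundamental pair from Re and Im of e^((1+3i)t)v: X_1 = e^(t)(cos(3t)·(2,3) + sin(3t)·(-1,-1)), X_2 = e^(t)(sin(3t)·(2,3) - cos(3t)·(-1,-1)).
General solution: C_1X_1 + C_2X_2.

u(t) = -C_1e^(t)sin(3t) + 2C_1e^(t)cos(3t) + 2C_2e^(t)sin(3t) + C_2e^(t)cos(3t), v(t) = -C_1e^(t)sin(3t) + 3C_1e^(t)cos(3t) + 3C_2e^(t)sin(3t) + C_2e^(t)cos(3t)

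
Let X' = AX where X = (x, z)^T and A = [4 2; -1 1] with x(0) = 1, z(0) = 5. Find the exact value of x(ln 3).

A = [[4,2],[-1,1]]; eigenvalues λ = 2, 3.
Eigenvectors: (-1,1) for λ=2, (-2,1) for λ=3.
From the initial condition, c_1 = 11, c_2 = -6.
x(ln 3) = (11)(3^2)(-1) + (-6)(3^3)(-2) = 225.

225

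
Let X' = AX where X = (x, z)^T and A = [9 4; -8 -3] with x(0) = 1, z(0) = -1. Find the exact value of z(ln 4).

-1024

A = [[9,4],[-8,-3]]; eigenvalues λ = 1, 5.
Eigenvectors: (1,-2) for λ=1, (-1,1) for λ=5.
From the initial condition, c_1 = 0, c_2 = -1.
z(ln 4) = (0)(4^1)(-2) + (-1)(4^5)(1) = -1024.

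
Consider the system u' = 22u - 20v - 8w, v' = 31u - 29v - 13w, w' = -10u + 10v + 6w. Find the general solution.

u(t) = -4K_1e^(t) + K_2e^(2t) - 2K_3e^(-4t), v(t) = -5K_1e^(t) + K_2e^(2t) - 3K_3e^(-4t), w(t) = 2K_1e^(t) + K_3e^(-4t)

Coefficient matrix A = [[22, -20, -8], [31, -29, -13], [-10, 10, 6]].
det(A - λI) = 0 gives eigenvalues λ = 1, 2, -4.
For λ=1: eigenvector (-4,-5,2).
For λ=2: eigenvector (1,1,0).
For λ=-4: eigenvector (-2,-3,1).
General solution: K_1e^(t)(-4,-5,2) + K_2e^(2t)(1,1,0) + K_3e^(-4t)(-2,-3,1).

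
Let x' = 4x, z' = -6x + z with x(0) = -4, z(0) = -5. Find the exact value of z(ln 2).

102

A = [[4,0],[-6,1]]; eigenvalues λ = 1, 4.
Eigenvectors: (0,1) for λ=1, (1,-2) for λ=4.
From the initial condition, c_1 = -13, c_2 = -4.
z(ln 2) = (-13)(2^1)(1) + (-4)(2^4)(-2) = 102.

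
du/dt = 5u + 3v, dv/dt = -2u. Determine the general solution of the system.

u(t) = 3K_1e^(3t) - K_2e^(2t), v(t) = -2K_1e^(3t) + K_2e^(2t)

Coefficient matrix A = [[5, 3], [-2, 0]].
Characteristic polynomial det(A - λI) = λ^2 - 5λ + 6 = 0.
Eigenvalues λ = 3, 2.
For λ=3: (A-λI) row 1 is [2, 3], so an eigenvector is (3, -2).
For λ=2: (A-λI) row 1 is [3, 3], so an eigenvector is (-1, 1).
General solution: K_1e^(3t)(3,-2) + K_2e^(2t)(-1,1).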